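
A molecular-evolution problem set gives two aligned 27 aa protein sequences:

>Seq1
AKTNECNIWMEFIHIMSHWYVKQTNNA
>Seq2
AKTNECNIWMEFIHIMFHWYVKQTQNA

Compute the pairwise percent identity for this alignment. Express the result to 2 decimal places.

Mismatches occur at site 17 (S→F), site 25 (N→Q).
25 of the 27 sites match, so the percent identity is 25/27 × 100 = 92.59%.

92.59%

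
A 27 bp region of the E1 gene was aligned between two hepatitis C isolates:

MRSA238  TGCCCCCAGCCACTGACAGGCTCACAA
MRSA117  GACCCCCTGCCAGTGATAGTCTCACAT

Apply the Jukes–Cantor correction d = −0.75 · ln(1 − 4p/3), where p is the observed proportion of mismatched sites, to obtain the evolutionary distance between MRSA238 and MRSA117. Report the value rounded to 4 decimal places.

0.3181

Differing sites — 1:T/G; 2:G/A; 8:A/T; 13:C/G; 17:C/T; 20:G/T; 27:A/T.
p = 7/27 = 0.259259.
d = −0.75 · ln(1 − (4/3)·0.259259) = −0.75 · ln(0.654321) = −0.75 · (-0.424157) = 0.3181.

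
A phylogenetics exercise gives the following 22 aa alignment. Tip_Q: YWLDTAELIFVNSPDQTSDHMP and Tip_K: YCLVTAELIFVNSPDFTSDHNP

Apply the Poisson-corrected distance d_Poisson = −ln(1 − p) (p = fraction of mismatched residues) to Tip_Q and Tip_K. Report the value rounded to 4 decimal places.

0.2007

Mismatches occur at site 2 (W/C), site 4 (D/V), site 16 (Q/F), site 21 (M/N).
p = 4/22 = 0.181818.
d = −ln(1 − 0.181818) = −ln(0.818182) = 0.2007.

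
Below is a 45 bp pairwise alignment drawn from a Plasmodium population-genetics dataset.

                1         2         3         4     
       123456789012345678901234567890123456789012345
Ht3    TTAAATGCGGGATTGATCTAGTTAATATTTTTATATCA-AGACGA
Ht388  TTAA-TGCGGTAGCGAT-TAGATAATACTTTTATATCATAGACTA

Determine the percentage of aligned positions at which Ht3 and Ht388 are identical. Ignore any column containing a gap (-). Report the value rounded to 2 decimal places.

Excluding the 3 gap columns leaves 42 comparable sites.
Mismatches occur at site 11 (G↔T), site 13 (T↔G), site 14 (T↔C), site 22 (T↔A), site 28 (T↔C), site 44 (G↔T).
36 of the 42 comparable sites match, so the percent identity is 36/42 × 100 = 85.71%.

85.71%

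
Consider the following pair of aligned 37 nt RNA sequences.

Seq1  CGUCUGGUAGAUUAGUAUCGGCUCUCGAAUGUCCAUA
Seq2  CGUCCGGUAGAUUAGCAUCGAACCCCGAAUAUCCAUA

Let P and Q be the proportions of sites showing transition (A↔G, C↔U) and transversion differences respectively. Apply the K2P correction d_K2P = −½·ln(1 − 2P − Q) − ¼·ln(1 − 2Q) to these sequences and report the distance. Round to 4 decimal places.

Mismatches occur at site 5 (U/C, transition), site 16 (U/C, transition), site 21 (G/A, transition), site 22 (C/A, transversion), site 23 (U/C, transition), site 25 (U/C, transition), site 31 (G/A, transition).
Of the 7 differences, 6 transitions and 1 transversion over 37 sites: P = 6/37 = 0.162162, Q = 1/37 = 0.027027.
d = −0.5·ln(0.648649) − 0.25·ln(0.945946) = −0.5·(-0.432864) − 0.25·(-0.055570) = 0.2303.

0.2303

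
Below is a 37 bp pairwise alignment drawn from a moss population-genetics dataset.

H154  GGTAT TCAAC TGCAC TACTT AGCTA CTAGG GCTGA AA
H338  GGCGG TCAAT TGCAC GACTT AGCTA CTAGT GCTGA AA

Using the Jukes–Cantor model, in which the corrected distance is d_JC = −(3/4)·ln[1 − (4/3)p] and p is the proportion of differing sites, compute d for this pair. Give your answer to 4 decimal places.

Mismatches occur at site 3 (T/C), site 4 (A/G), site 5 (T/G), site 10 (C/T), site 16 (T/G), site 30 (G/T).
p = 6/37 = 0.162162.
d = −0.75 · ln(1 − (4/3)·0.162162) = −0.75 · ln(0.783784) = −0.75 · (-0.243622) = 0.1827.

0.1827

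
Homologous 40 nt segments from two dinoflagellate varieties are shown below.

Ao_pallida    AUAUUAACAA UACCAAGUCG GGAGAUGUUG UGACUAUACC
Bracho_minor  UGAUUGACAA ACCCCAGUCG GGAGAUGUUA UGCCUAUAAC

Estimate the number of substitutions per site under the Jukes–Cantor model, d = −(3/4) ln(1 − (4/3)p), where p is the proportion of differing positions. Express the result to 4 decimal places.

Differing sites — 1:A/U; 2:U/G; 6:A/G; 11:U/A; 12:A/C; 15:A/C; 30:G/A; 33:A/C; 39:C/A.
p = 9/40 = 0.225000.
d = −0.75 · ln(1 − (4/3)·0.225000) = −0.75 · ln(0.700000) = −0.75 · (-0.356675) = 0.2675.

0.2675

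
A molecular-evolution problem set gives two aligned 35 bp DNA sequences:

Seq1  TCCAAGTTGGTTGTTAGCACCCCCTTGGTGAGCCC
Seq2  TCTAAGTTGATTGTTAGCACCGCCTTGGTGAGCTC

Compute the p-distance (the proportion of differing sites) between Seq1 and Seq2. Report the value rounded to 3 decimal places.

Differing sites — 3:C/T; 10:G/A; 22:C/G; 34:C/T.
There are 4 differences over 35 sites, so p = 4/35 = 0.114.

0.114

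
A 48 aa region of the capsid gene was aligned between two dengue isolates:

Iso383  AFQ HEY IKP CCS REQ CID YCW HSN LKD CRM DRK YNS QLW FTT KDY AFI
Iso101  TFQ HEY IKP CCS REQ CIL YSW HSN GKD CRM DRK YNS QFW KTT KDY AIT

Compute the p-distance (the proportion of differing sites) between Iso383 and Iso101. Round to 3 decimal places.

0.167

Mismatches occur at site 1 (A/T), site 18 (D/L), site 20 (C/S), site 25 (L/G), site 38 (L/F), site 40 (F/K), site 47 (F/I), site 48 (I/T).
There are 8 differences over 48 sites, so p = 8/48 = 0.167.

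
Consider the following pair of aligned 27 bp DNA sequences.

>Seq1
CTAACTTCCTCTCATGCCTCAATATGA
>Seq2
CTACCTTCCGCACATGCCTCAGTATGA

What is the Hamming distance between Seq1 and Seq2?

4

Differing sites — 4:A/C; 10:T/G; 12:T/A; 22:A/G.
That gives 4 mismatches out of 27 aligned sites, so the Hamming distance is 4.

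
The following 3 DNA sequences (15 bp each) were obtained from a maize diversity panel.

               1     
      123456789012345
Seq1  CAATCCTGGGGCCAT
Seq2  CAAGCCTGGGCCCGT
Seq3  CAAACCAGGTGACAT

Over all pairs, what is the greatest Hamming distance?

Pairwise Hamming distances:
  Seq1 vs Seq2: 3
  Seq1 vs Seq3: 4
  Seq2 vs Seq3: 6
The largest is 6, between Seq2 and Seq3.

6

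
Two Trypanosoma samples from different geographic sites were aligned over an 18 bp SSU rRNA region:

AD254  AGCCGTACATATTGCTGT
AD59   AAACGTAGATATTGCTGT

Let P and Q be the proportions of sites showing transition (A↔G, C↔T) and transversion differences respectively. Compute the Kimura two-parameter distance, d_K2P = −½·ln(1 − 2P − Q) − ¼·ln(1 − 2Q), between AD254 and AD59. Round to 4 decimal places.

0.1885

Differing sites — 2:G/A (Ti); 3:C/A (Tv); 8:C/G (Tv).
Of the 3 differences, 1 transition and 2 transversions over 18 sites: P = 1/18 = 0.055556, Q = 2/18 = 0.111111.
d = −0.5·ln(0.777777) − 0.25·ln(0.777778) = −0.5·(-0.251315) − 0.25·(-0.251314) = 0.1885.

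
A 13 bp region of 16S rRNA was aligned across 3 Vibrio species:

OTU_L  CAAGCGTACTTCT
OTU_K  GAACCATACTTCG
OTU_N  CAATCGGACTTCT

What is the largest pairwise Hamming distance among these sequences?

5

Pairwise Hamming distances:
  OTU_L vs OTU_K: 4
  OTU_L vs OTU_N: 2
  OTU_K vs OTU_N: 5
The largest is 5, between OTU_K and OTU_N.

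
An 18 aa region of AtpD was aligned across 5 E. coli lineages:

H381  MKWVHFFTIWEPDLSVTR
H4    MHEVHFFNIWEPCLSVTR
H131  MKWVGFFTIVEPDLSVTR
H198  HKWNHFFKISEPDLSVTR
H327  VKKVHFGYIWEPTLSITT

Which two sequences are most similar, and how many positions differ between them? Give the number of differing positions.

Pairwise Hamming distances:
  H381 vs H4: 4
  H381 vs H131: 2
  H381 vs H198: 4
  H381 vs H327: 7
  H4 vs H131: 6
  H4 vs H198: 7
  H4 vs H327: 8
  H131 vs H198: 5
  H131 vs H327: 9
  H198 vs H327: 9
The smallest is 2, between H381 and H131.

2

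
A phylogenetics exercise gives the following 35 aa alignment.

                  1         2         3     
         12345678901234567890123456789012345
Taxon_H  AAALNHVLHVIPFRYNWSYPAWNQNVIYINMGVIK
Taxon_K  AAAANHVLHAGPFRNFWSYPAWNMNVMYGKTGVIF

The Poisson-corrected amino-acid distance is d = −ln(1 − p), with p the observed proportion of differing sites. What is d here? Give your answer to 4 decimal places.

Mismatches occur at site 4 (L→A), site 10 (V→A), site 11 (I→G), site 15 (Y→N), site 16 (N→F), site 24 (Q→M), site 27 (I→M), site 29 (I→G), site 30 (N→K), site 31 (M→T), site 35 (K→F).
p = 11/35 = 0.314286.
d = −ln(1 − 0.314286) = −ln(0.685714) = 0.3773.

0.3773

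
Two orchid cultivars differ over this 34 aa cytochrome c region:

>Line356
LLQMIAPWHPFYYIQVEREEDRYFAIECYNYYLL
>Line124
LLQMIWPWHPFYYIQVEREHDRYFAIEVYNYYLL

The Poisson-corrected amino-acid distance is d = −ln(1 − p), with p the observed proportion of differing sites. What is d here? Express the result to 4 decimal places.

0.0924

The sequences differ at positions 6 (A/W), 20 (E/H), 28 (C/V).
p = 3/34 = 0.088235.
d = −ln(1 − 0.088235) = −ln(0.911765) = 0.0924.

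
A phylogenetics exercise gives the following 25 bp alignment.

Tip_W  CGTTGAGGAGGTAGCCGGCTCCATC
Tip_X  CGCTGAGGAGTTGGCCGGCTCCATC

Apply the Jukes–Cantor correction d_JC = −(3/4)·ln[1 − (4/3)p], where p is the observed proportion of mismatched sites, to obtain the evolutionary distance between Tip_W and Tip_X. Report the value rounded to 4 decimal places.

Mismatches occur at site 3 (T/C), site 11 (G/T), site 13 (A/G).
p = 3/25 = 0.120000.
d = −0.75 · ln(1 − (4/3)·0.120000) = −0.75 · ln(0.840000) = −0.75 · (-0.174353) = 0.1308.

0.1308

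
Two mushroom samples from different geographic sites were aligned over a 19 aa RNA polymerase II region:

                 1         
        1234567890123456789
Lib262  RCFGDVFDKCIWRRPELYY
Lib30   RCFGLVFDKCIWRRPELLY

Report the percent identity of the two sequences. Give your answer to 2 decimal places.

89.47%

Mismatches occur at site 5 (D→L), site 18 (Y→L).
17 of the 19 sites match, so the percent identity is 17/19 × 100 = 89.47%.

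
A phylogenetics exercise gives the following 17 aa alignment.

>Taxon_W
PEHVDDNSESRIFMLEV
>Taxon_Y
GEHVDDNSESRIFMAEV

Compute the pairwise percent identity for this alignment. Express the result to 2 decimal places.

88.24%

The sequences differ at positions 1 (P/G), 15 (L/A).
15 of the 17 sites match, so the percent identity is 15/17 × 100 = 88.24%.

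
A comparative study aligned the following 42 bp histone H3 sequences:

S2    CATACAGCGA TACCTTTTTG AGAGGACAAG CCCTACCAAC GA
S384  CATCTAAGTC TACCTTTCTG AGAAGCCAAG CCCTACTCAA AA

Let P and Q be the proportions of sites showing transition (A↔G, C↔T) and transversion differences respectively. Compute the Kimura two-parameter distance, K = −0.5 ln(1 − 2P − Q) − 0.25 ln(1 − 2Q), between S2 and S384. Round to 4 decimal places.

Differing sites — 4:A/C (Tv); 5:C/T (Ti); 7:G/A (Ti); 8:C/G (Tv); 9:G/T (Tv); 10:A/C (Tv); 18:T/C (Ti); 24:G/A (Ti); 26:A/C (Tv); 37:C/T (Ti); 38:A/C (Tv); 40:C/A (Tv); 41:G/A (Ti).
Of the 13 differences, 6 transitions and 7 transversions over 42 sites: P = 6/42 = 0.142857, Q = 7/42 = 0.166667.
d = −0.5·ln(0.547619) − 0.25·ln(0.666666) = −0.5·(-0.602175) − 0.25·(-0.405466) = 0.4025.

0.4025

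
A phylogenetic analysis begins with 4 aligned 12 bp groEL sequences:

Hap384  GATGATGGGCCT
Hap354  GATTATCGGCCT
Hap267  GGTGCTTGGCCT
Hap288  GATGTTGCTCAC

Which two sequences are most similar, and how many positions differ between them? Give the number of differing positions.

Pairwise Hamming distances:
  Hap384 vs Hap354: 2
  Hap384 vs Hap267: 3
  Hap384 vs Hap288: 5
  Hap354 vs Hap267: 4
  Hap354 vs Hap288: 7
  Hap267 vs Hap288: 7
The smallest is 2, between Hap384 and Hap354.

2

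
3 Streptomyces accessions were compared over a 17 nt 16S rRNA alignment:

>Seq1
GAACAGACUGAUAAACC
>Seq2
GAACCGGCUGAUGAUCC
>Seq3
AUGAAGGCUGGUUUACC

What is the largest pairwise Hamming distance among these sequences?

Pairwise Hamming distances:
  Seq1 vs Seq2: 4
  Seq1 vs Seq3: 8
  Seq2 vs Seq3: 9
The largest is 9, between Seq2 and Seq3.

9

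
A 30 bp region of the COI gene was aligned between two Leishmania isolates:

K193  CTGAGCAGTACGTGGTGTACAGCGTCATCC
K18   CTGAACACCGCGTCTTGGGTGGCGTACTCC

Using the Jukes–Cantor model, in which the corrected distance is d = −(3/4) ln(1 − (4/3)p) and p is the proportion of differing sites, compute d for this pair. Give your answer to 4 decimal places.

Mismatches occur at site 5 (G↔A), site 8 (G↔C), site 9 (T↔C), site 10 (A↔G), site 14 (G↔C), site 15 (G↔T), site 18 (T↔G), site 19 (A↔G), site 20 (C↔T), site 21 (A↔G), site 26 (C↔A), site 27 (A↔C).
p = 12/30 = 0.400000.
d = −0.75 · ln(1 − (4/3)·0.400000) = −0.75 · ln(0.466667) = −0.75 · (-0.762139) = 0.5716.

0.5716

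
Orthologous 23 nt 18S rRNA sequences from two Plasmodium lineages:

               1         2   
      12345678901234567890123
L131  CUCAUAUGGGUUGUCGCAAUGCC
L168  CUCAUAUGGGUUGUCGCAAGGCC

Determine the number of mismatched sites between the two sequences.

Differing sites — 20:U/G.
That gives 1 mismatch out of 23 aligned sites, so the Hamming distance is 1.

1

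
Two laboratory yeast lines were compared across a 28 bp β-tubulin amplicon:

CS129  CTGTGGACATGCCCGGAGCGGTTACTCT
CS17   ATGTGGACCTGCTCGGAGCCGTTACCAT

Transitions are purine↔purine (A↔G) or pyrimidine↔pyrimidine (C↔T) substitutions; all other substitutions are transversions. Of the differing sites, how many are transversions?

4

Mismatches occur at site 1 (C/A, transversion), site 9 (A/C, transversion), site 13 (C/T, transition), site 20 (G/C, transversion), site 26 (T/C, transition), site 27 (C/A, transversion).
Of the 6 differences, 2 transitions and 4 transversions, so the answer is 4.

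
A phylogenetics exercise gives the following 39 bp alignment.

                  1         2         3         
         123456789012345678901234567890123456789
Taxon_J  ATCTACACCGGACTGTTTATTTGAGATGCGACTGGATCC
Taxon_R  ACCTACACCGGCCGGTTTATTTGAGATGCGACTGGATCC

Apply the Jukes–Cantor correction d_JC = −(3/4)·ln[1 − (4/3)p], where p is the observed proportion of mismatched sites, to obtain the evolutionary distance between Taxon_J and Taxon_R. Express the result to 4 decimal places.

0.0812

The sequences differ at positions 2 (T/C), 12 (A/C), 14 (T/G).
p = 3/39 = 0.076923.
d = −0.75 · ln(1 − (4/3)·0.076923) = −0.75 · ln(0.897436) = −0.75 · (-0.108213) = 0.0812.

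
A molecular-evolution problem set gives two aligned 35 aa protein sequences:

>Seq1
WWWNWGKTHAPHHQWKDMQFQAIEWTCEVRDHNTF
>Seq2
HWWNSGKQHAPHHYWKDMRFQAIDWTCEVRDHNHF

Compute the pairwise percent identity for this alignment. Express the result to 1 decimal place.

80.0%

The sequences differ at positions 1 (W/H), 5 (W/S), 8 (T/Q), 14 (Q/Y), 19 (Q/R), 24 (E/D), 34 (T/H).
28 of the 35 sites match, so the percent identity is 28/35 × 100 = 80.0%.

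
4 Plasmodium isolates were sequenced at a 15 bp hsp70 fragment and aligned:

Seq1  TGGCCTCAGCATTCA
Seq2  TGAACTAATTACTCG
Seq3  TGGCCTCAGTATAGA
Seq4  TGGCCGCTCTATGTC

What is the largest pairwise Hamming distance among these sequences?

Pairwise Hamming distances:
  Seq1 vs Seq2: 7
  Seq1 vs Seq3: 3
  Seq1 vs Seq4: 7
  Seq2 vs Seq3: 8
  Seq2 vs Seq4: 10
  Seq3 vs Seq4: 6
The largest is 10, between Seq2 and Seq4.

10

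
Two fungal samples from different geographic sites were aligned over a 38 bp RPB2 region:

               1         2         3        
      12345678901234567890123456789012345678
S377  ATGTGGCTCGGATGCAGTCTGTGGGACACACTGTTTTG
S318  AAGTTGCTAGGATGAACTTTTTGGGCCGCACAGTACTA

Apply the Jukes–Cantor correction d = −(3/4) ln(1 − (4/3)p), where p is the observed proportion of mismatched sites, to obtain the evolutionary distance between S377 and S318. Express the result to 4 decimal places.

Mismatches occur at site 2 (T↔A), site 5 (G↔T), site 9 (C↔A), site 15 (C↔A), site 17 (G↔C), site 19 (C↔T), site 21 (G↔T), site 26 (A↔C), site 28 (A↔G), site 32 (T↔A), site 35 (T↔A), site 36 (T↔C), site 38 (G↔A).
p = 13/38 = 0.342105.
d = −0.75 · ln(1 − (4/3)·0.342105) = −0.75 · ln(0.543860) = −0.75 · (-0.609063) = 0.4568.

0.4568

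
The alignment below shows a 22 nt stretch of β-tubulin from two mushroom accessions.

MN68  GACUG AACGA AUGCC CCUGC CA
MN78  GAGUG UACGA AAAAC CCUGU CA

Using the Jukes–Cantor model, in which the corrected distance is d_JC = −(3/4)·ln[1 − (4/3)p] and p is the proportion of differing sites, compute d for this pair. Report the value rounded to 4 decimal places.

Differing sites — 3:C/G; 6:A/U; 12:U/A; 13:G/A; 14:C/A; 20:C/U.
p = 6/22 = 0.272727.
d = −0.75 · ln(1 − (4/3)·0.272727) = −0.75 · ln(0.636364) = −0.75 · (-0.451985) = 0.3390.

0.3390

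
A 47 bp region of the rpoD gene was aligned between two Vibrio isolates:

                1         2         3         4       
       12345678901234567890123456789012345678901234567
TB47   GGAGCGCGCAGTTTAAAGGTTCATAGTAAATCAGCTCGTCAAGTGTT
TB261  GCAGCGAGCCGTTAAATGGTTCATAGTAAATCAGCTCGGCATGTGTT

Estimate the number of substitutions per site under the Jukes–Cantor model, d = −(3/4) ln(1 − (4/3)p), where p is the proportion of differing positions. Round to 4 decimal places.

The sequences differ at positions 2 (G/C), 7 (C/A), 10 (A/C), 14 (T/A), 17 (A/T), 39 (T/G), 42 (A/T).
p = 7/47 = 0.148936.
d = −0.75 · ln(1 − (4/3)·0.148936) = −0.75 · ln(0.801419) = −0.75 · (-0.221371) = 0.1660.

0.1660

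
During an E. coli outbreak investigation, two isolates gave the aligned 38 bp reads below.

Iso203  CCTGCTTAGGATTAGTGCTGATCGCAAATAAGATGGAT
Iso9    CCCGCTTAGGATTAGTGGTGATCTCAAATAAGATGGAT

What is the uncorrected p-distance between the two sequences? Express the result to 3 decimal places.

0.079

Differing sites — 3:T/C; 18:C/G; 24:G/T.
There are 3 differences over 38 sites, so p = 3/38 = 0.079.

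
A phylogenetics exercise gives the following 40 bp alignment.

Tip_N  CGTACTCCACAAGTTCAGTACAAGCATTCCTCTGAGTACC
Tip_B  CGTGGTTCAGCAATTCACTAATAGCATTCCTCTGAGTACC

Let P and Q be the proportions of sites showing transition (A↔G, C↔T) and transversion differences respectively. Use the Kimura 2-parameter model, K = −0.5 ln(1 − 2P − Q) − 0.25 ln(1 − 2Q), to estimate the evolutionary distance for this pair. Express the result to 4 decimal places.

The sequences differ at positions 4 (A/G, transition), 5 (C/G, transversion), 7 (C/T, transition), 10 (C/G, transversion), 11 (A/C, transversion), 13 (G/A, transition), 18 (G/C, transversion), 21 (C/A, transversion), 22 (A/T, transversion).
Of the 9 differences, 3 transitions and 6 transversions over 40 sites: P = 3/40 = 0.075000, Q = 6/40 = 0.150000.
d = −0.5·ln(0.700000) − 0.25·ln(0.700000) = −0.5·(-0.356675) − 0.25·(-0.356675) = 0.2675.

0.2675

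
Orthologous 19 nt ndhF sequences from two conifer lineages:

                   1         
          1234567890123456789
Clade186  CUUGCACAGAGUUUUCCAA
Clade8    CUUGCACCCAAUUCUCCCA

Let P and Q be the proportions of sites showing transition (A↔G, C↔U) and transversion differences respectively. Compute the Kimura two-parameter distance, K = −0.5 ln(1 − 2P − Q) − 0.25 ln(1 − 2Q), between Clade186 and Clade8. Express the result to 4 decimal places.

Mismatches occur at site 8 (A→C, transversion), site 9 (G→C, transversion), site 11 (G→A, transition), site 14 (U→C, transition), site 18 (A→C, transversion).
Of the 5 differences, 2 transitions and 3 transversions over 19 sites: P = 2/19 = 0.105263, Q = 3/19 = 0.157895.
d = −0.5·ln(0.631579) − 0.25·ln(0.684210) = −0.5·(-0.459532) − 0.25·(-0.379490) = 0.3246.

0.3246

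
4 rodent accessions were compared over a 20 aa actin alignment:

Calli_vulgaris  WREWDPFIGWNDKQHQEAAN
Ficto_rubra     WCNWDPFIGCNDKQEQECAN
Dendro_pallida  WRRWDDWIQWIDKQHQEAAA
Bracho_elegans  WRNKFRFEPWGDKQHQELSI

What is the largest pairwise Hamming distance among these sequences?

12

Pairwise Hamming distances:
  Calli_vulgaris vs Ficto_rubra: 5
  Calli_vulgaris vs Dendro_pallida: 6
  Calli_vulgaris vs Bracho_elegans: 10
  Ficto_rubra vs Dendro_pallida: 10
  Ficto_rubra vs Bracho_elegans: 12
  Dendro_pallida vs Bracho_elegans: 11
The largest is 12, between Ficto_rubra and Bracho_elegans.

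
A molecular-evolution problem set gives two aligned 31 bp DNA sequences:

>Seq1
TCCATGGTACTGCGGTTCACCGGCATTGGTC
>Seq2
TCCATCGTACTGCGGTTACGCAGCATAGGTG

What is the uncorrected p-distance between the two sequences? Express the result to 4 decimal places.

0.2258

Differing sites — 6:G/C; 18:C/A; 19:A/C; 20:C/G; 22:G/A; 27:T/A; 31:C/G.
There are 7 differences over 31 sites, so p = 7/31 = 0.2258.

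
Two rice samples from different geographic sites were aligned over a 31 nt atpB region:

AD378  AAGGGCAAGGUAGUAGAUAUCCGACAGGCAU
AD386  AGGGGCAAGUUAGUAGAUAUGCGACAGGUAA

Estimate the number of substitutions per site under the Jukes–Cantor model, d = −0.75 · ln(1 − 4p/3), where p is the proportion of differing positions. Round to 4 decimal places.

0.1816

The sequences differ at positions 2 (A/G), 10 (G/U), 21 (C/G), 29 (C/U), 31 (U/A).
p = 5/31 = 0.161290.
d = −0.75 · ln(1 − (4/3)·0.161290) = −0.75 · ln(0.784947) = −0.75 · (-0.242139) = 0.1816.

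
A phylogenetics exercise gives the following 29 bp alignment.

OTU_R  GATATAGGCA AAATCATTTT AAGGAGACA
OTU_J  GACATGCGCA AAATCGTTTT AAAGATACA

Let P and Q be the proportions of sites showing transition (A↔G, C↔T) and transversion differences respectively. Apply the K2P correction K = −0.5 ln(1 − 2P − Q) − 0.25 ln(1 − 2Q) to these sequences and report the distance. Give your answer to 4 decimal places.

0.2485

Mismatches occur at site 3 (T↔C, transition), site 6 (A↔G, transition), site 7 (G↔C, transversion), site 16 (A↔G, transition), site 23 (G↔A, transition), site 26 (G↔T, transversion).
Of the 6 differences, 4 transitions and 2 transversions over 29 sites: P = 4/29 = 0.137931, Q = 2/29 = 0.068966.
d = −0.5·ln(0.655172) − 0.25·ln(0.862068) = −0.5·(-0.422857) − 0.25·(-0.148421) = 0.2485.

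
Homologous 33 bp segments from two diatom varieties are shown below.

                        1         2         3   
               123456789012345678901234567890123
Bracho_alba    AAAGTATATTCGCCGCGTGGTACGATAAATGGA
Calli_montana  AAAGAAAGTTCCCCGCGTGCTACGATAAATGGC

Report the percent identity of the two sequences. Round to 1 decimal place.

81.8%

Differing sites — 5:T/A; 7:T/A; 8:A/G; 12:G/C; 20:G/C; 33:A/C.
27 of the 33 sites match, so the percent identity is 27/33 × 100 = 81.8%.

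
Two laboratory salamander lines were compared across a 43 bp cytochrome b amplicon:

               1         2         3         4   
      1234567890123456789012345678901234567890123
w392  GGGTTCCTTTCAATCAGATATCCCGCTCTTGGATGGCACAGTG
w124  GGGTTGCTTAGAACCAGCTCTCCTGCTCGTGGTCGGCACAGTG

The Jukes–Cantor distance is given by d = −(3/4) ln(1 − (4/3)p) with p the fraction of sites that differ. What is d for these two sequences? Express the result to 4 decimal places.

0.2784

Differing sites — 6:C/G; 10:T/A; 11:C/G; 14:T/C; 18:A/C; 20:A/C; 24:C/T; 29:T/G; 33:A/T; 34:T/C.
p = 10/43 = 0.232558.
d = −0.75 · ln(1 − (4/3)·0.232558) = −0.75 · ln(0.689923) = −0.75 · (-0.371175) = 0.2784.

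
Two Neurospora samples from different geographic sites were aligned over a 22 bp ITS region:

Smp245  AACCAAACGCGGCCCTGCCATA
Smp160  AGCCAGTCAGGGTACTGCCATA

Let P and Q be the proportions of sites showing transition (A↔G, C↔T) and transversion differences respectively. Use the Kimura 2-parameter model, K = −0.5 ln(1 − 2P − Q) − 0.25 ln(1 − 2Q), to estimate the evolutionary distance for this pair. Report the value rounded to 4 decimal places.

0.4262

Mismatches occur at site 2 (A/G, transition), site 6 (A/G, transition), site 7 (A/T, transversion), site 9 (G/A, transition), site 10 (C/G, transversion), site 13 (C/T, transition), site 14 (C/A, transversion).
Of the 7 differences, 4 transitions and 3 transversions over 22 sites: P = 4/22 = 0.181818, Q = 3/22 = 0.136364.
d = −0.5·ln(0.500000) − 0.25·ln(0.727272) = −0.5·(-0.693147) − 0.25·(-0.318455) = 0.4262.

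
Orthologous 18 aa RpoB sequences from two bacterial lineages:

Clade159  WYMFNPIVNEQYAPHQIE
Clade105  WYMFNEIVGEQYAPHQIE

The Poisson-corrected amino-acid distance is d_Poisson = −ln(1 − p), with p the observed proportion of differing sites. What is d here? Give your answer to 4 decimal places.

Mismatches occur at site 6 (P/E), site 9 (N/G).
p = 2/18 = 0.111111.
d = −ln(1 − 0.111111) = −ln(0.888889) = 0.1178.

0.1178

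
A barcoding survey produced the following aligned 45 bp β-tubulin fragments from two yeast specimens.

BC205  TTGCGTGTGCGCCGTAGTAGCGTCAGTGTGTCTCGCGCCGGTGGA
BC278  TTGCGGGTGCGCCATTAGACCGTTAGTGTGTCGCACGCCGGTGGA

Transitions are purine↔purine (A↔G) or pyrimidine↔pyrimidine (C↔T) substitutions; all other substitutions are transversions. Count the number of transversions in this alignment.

Mismatches occur at site 6 (T→G, transversion), site 14 (G→A, transition), site 16 (A→T, transversion), site 17 (G→A, transition), site 18 (T→G, transversion), site 20 (G→C, transversion), site 24 (C→T, transition), site 33 (T→G, transversion), site 35 (G→A, transition).
Of the 9 differences, 4 transitions and 5 transversions, so the answer is 5.

5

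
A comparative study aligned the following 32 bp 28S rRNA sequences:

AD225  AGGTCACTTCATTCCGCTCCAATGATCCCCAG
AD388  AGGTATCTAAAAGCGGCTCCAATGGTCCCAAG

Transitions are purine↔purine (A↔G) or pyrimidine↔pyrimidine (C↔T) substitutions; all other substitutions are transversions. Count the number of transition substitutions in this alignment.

1

The sequences differ at positions 5 (C/A, transversion), 6 (A/T, transversion), 9 (T/A, transversion), 10 (C/A, transversion), 12 (T/A, transversion), 13 (T/G, transversion), 15 (C/G, transversion), 25 (A/G, transition), 30 (C/A, transversion).
Of the 9 differences, 1 transition and 8 transversions, so the answer is 1.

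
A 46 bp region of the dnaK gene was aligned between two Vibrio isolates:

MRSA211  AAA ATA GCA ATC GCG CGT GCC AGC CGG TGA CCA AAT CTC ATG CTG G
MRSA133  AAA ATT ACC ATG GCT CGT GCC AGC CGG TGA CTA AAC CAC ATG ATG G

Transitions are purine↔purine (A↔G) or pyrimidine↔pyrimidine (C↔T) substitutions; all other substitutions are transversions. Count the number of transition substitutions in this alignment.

3

The sequences differ at positions 6 (A/T, transversion), 7 (G/A, transition), 9 (A/C, transversion), 12 (C/G, transversion), 15 (G/T, transversion), 32 (C/T, transition), 36 (T/C, transition), 38 (T/A, transversion), 43 (C/A, transversion).
Of the 9 differences, 3 transitions and 6 transversions, so the answer is 3.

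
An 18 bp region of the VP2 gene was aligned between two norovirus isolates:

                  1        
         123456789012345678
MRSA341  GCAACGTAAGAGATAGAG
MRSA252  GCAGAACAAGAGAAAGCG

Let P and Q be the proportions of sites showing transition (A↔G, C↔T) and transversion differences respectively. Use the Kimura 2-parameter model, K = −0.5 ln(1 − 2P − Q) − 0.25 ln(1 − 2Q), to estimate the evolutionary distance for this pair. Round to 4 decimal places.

The sequences differ at positions 4 (A/G, transition), 5 (C/A, transversion), 6 (G/A, transition), 7 (T/C, transition), 14 (T/A, transversion), 17 (A/C, transversion).
Of the 6 differences, 3 transitions and 3 transversions over 18 sites: P = 3/18 = 0.166667, Q = 3/18 = 0.166667.
d = −0.5·ln(0.499999) − 0.25·ln(0.666666) = −0.5·(-0.693149) − 0.25·(-0.405466) = 0.4479.

0.4479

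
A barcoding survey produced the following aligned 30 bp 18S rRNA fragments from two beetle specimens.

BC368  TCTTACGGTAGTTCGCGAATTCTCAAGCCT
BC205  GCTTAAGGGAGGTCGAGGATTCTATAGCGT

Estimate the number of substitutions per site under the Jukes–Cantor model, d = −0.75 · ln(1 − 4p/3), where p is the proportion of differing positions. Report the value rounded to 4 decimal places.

Differing sites — 1:T/G; 6:C/A; 9:T/G; 12:T/G; 16:C/A; 18:A/G; 24:C/A; 25:A/T; 29:C/G.
p = 9/30 = 0.300000.
d = −0.75 · ln(1 − (4/3)·0.300000) = −0.75 · ln(0.600000) = −0.75 · (-0.510826) = 0.3831.

0.3831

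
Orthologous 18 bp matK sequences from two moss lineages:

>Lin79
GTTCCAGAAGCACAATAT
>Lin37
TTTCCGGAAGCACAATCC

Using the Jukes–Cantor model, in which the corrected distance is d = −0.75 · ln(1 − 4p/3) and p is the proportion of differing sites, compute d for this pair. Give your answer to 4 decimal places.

Differing sites — 1:G/T; 6:A/G; 17:A/C; 18:T/C.
p = 4/18 = 0.222222.
d = −0.75 · ln(1 − (4/3)·0.222222) = −0.75 · ln(0.703704) = −0.75 · (-0.351397) = 0.2635.

0.2635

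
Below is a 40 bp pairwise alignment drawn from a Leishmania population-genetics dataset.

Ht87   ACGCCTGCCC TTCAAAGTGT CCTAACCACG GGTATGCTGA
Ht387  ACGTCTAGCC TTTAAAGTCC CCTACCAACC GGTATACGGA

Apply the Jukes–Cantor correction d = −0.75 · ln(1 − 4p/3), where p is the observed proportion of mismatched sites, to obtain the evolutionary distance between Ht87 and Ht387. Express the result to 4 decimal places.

Mismatches occur at site 4 (C/T), site 7 (G/A), site 8 (C/G), site 13 (C/T), site 19 (G/C), site 20 (T/C), site 25 (A/C), site 27 (C/A), site 30 (G/C), site 36 (G/A), site 38 (T/G).
p = 11/40 = 0.275000.
d = −0.75 · ln(1 − (4/3)·0.275000) = −0.75 · ln(0.633333) = −0.75 · (-0.456759) = 0.3426.

0.3426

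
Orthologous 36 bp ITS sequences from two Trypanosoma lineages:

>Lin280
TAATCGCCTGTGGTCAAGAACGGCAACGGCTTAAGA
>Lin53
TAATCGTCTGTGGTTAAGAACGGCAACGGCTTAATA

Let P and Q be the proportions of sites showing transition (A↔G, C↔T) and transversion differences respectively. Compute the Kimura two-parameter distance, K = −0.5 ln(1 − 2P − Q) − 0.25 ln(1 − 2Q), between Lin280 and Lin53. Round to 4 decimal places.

Differing sites — 7:C/T (Ti); 15:C/T (Ti); 35:G/T (Tv).
Of the 3 differences, 2 transitions and 1 transversion over 36 sites: P = 2/36 = 0.055556, Q = 1/36 = 0.027778.
d = −0.5·ln(0.861110) − 0.25·ln(0.944444) = −0.5·(-0.149533) − 0.25·(-0.057159) = 0.0891.

0.0891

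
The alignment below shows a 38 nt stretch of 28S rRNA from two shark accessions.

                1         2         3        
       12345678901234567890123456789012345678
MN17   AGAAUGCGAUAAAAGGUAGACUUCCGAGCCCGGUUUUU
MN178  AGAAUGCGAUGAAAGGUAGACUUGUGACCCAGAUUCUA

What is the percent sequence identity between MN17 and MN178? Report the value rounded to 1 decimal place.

78.9%

Differing sites — 11:A/G; 24:C/G; 25:C/U; 28:G/C; 31:C/A; 33:G/A; 36:U/C; 38:U/A.
30 of the 38 sites match, so the percent identity is 30/38 × 100 = 78.9%.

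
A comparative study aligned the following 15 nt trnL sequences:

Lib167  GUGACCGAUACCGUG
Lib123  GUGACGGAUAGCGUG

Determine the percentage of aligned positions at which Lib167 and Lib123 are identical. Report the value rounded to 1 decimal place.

86.7%

The sequences differ at positions 6 (C/G), 11 (C/G).
13 of the 15 sites match, so the percent identity is 13/15 × 100 = 86.7%.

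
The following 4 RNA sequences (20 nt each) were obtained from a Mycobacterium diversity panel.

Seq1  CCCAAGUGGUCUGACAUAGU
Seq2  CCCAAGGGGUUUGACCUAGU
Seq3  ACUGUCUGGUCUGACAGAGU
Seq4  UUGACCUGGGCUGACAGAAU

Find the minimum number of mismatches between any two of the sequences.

3

Pairwise Hamming distances:
  Seq1 vs Seq2: 3
  Seq1 vs Seq3: 6
  Seq1 vs Seq4: 8
  Seq2 vs Seq3: 9
  Seq2 vs Seq4: 11
  Seq3 vs Seq4: 7
The smallest is 3, between Seq1 and Seq2.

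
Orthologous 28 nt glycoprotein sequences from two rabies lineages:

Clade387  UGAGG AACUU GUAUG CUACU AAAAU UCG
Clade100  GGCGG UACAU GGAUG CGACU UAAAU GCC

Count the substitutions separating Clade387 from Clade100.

Differing sites — 1:U/G; 3:A/C; 6:A/U; 9:U/A; 12:U/G; 17:U/G; 21:A/U; 26:U/G; 28:G/C.
That gives 9 mismatches out of 28 aligned sites, so the Hamming distance is 9.

9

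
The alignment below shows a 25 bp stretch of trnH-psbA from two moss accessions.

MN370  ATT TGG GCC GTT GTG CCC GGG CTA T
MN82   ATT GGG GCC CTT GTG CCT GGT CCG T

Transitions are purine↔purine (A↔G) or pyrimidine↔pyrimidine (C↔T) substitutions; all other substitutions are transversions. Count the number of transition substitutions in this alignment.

3

The sequences differ at positions 4 (T/G, transversion), 10 (G/C, transversion), 18 (C/T, transition), 21 (G/T, transversion), 23 (T/C, transition), 24 (A/G, transition).
Of the 6 differences, 3 transitions and 3 transversions, so the answer is 3.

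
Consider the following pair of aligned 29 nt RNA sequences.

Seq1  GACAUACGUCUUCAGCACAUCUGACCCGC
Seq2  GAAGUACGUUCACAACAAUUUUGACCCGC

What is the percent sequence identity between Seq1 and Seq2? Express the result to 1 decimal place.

Differing sites — 3:C/A; 4:A/G; 10:C/U; 11:U/C; 12:U/A; 15:G/A; 18:C/A; 19:A/U; 21:C/U.
20 of the 29 sites match, so the percent identity is 20/29 × 100 = 69.0%.

69.0%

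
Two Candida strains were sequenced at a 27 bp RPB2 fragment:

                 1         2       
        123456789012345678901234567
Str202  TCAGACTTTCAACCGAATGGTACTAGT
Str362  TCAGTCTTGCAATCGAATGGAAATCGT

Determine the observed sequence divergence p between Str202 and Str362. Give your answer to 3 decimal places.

Differing sites — 5:A/T; 9:T/G; 13:C/T; 21:T/A; 23:C/A; 25:A/C.
There are 6 differences over 27 sites, so p = 6/27 = 0.222.

0.222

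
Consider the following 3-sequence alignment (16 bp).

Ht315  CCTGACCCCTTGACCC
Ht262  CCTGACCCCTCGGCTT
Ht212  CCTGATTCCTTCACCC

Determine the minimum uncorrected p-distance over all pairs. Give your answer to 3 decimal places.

0.188

Pairwise Hamming distances:
  Ht315 vs Ht262: 4
  Ht315 vs Ht212: 3
  Ht262 vs Ht212: 7
The smallest is 3 mismatches, between Ht315 and Ht212; p = 3/16 = 0.188.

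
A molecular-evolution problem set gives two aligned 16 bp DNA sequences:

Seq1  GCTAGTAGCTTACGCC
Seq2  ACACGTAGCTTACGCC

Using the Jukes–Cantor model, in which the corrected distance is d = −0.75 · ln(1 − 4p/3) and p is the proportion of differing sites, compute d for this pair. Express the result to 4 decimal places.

Mismatches occur at site 1 (G→A), site 3 (T→A), site 4 (A→C).
p = 3/16 = 0.187500.
d = −0.75 · ln(1 − (4/3)·0.187500) = −0.75 · ln(0.750000) = −0.75 · (-0.287682) = 0.2158.

0.2158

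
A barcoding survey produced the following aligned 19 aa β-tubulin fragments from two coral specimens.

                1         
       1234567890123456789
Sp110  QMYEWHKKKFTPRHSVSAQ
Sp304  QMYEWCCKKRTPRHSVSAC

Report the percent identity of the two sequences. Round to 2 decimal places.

78.95%

Differing sites — 6:H/C; 7:K/C; 10:F/R; 19:Q/C.
15 of the 19 sites match, so the percent identity is 15/19 × 100 = 78.95%.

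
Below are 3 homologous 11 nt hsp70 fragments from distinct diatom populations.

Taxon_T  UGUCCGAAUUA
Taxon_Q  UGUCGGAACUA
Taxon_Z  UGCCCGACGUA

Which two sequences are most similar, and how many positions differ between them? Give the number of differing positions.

2

Pairwise Hamming distances:
  Taxon_T vs Taxon_Q: 2
  Taxon_T vs Taxon_Z: 3
  Taxon_Q vs Taxon_Z: 4
The smallest is 2, between Taxon_T and Taxon_Q.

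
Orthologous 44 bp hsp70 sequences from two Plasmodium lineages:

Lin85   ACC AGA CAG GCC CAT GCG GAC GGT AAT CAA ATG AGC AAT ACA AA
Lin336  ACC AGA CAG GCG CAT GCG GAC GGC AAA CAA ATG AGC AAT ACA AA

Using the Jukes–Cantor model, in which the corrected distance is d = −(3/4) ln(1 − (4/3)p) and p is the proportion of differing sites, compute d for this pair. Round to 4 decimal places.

0.0715

Mismatches occur at site 12 (C→G), site 24 (T→C), site 27 (T→A).
p = 3/44 = 0.068182.
d = −0.75 · ln(1 − (4/3)·0.068182) = −0.75 · ln(0.909091) = −0.75 · (-0.095310) = 0.0715.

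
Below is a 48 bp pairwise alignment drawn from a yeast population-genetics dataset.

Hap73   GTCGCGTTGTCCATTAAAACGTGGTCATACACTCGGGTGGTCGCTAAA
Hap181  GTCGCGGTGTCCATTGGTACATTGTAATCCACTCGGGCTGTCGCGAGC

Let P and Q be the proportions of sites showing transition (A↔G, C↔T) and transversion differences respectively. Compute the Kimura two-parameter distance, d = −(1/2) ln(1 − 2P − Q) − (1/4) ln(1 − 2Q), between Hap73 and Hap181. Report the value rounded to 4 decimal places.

0.3364

Differing sites — 7:T/G (Tv); 16:A/G (Ti); 17:A/G (Ti); 18:A/T (Tv); 21:G/A (Ti); 23:G/T (Tv); 26:C/A (Tv); 29:A/C (Tv); 38:T/C (Ti); 39:G/T (Tv); 45:T/G (Tv); 47:A/G (Ti); 48:A/C (Tv).
Of the 13 differences, 5 transitions and 8 transversions over 48 sites: P = 5/48 = 0.104167, Q = 8/48 = 0.166667.
d = −0.5·ln(0.624999) − 0.25·ln(0.666666) = −0.5·(-0.470005) − 0.25·(-0.405466) = 0.3364.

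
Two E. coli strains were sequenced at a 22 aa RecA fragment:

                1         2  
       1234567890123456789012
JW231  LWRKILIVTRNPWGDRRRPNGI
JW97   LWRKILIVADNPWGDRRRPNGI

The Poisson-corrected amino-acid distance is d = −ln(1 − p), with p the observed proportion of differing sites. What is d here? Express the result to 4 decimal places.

Differing sites — 9:T/A; 10:R/D.
p = 2/22 = 0.090909.
d = −ln(1 − 0.090909) = −ln(0.909091) = 0.0953.

0.0953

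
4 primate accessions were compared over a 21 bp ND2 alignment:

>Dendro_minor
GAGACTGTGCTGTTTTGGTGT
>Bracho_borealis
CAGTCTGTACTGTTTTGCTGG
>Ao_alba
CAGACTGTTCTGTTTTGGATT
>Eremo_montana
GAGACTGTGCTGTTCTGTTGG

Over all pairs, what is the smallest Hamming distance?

3

Pairwise Hamming distances:
  Dendro_minor vs Bracho_borealis: 5
  Dendro_minor vs Ao_alba: 4
  Dendro_minor vs Eremo_montana: 3
  Bracho_borealis vs Ao_alba: 6
  Bracho_borealis vs Eremo_montana: 5
  Ao_alba vs Eremo_montana: 7
The smallest is 3, between Dendro_minor and Eremo_montana.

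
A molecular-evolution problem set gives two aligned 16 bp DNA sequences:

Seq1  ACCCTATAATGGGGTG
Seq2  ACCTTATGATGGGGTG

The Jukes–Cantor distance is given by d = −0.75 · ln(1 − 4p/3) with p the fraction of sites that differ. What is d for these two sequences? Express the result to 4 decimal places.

0.1367

Differing sites — 4:C/T; 8:A/G.
p = 2/16 = 0.125000.
d = −0.75 · ln(1 − (4/3)·0.125000) = −0.75 · ln(0.833333) = −0.75 · (-0.182322) = 0.1367.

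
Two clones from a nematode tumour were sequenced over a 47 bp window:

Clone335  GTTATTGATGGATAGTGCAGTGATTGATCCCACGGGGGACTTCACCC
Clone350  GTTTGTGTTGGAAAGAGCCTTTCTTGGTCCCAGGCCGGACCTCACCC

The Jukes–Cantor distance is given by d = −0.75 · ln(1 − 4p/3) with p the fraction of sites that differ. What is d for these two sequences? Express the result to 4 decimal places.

0.3796

Differing sites — 4:A/T; 5:T/G; 8:A/T; 13:T/A; 16:T/A; 19:A/C; 20:G/T; 22:G/T; 23:A/C; 27:A/G; 33:C/G; 35:G/C; 36:G/C; 41:T/C.
p = 14/47 = 0.297872.
d = −0.75 · ln(1 − (4/3)·0.297872) = −0.75 · ln(0.602837) = −0.75 · (-0.506108) = 0.3796.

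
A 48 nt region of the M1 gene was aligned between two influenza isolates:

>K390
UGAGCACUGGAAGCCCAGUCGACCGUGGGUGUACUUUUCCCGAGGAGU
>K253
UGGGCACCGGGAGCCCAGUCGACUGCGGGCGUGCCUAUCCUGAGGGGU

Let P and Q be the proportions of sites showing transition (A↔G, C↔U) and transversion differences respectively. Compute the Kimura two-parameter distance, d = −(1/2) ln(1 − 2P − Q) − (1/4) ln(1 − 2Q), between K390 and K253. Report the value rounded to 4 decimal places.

0.2983

The sequences differ at positions 3 (A/G, transition), 8 (U/C, transition), 11 (A/G, transition), 24 (C/U, transition), 26 (U/C, transition), 30 (U/C, transition), 33 (A/G, transition), 35 (U/C, transition), 37 (U/A, transversion), 41 (C/U, transition), 46 (A/G, transition).
Of the 11 differences, 10 transitions and 1 transversion over 48 sites: P = 10/48 = 0.208333, Q = 1/48 = 0.020833.
d = −0.5·ln(0.562501) − 0.25·ln(0.958334) = −0.5·(-0.575362) − 0.25·(-0.042559) = 0.2983.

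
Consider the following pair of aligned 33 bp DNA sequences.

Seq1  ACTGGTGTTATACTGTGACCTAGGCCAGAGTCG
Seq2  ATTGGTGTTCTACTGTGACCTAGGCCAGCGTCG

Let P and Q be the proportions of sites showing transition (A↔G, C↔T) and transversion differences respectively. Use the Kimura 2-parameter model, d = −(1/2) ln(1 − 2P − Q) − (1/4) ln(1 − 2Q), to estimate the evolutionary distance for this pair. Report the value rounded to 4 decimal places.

0.0969

The sequences differ at positions 2 (C/T, transition), 10 (A/C, transversion), 29 (A/C, transversion).
Of the 3 differences, 1 transition and 2 transversions over 33 sites: P = 1/33 = 0.030303, Q = 2/33 = 0.060606.
d = −0.5·ln(0.878788) − 0.25·ln(0.878788) = −0.5·(-0.129212) − 0.25·(-0.129212) = 0.0969.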